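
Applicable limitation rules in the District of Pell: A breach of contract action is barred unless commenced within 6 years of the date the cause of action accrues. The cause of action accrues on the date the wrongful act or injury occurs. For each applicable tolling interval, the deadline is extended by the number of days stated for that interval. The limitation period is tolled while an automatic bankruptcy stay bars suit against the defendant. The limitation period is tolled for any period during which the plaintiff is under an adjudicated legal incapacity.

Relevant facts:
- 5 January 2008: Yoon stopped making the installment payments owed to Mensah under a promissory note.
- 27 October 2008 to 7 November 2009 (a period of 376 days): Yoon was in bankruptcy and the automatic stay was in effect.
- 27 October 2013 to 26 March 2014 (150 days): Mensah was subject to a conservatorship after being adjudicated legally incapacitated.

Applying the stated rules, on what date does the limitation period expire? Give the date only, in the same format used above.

The claim accrued on 5 January 2008, when the wrongful act occurred.
The untolled deadline — 6 years after 5 January 2008 — is 5 January 2014.
The period was tolled for 376 days by the automatic bankruptcy stay (27 October 2008 to 7 November 2009), pushing the deadline to 16 January 2015.
The period was tolled for 150 days by the plaintiff's legal incapacity (27 October 2013 to 26 March 2014), pushing the deadline to 15 June 2015.

15 June 2015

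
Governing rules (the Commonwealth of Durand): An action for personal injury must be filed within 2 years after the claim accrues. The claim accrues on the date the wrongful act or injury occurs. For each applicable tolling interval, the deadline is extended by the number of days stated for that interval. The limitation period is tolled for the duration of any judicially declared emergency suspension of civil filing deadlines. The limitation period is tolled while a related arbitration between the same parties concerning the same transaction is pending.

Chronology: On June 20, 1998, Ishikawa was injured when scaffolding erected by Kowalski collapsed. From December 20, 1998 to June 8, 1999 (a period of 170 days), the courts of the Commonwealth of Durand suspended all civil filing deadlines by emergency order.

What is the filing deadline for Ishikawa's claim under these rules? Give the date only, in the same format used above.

The claim accrued on June 20, 1998, when the wrongful act occurred.
The untolled deadline — 2 years after June 20, 1998 — is June 20, 2000.
The emergency suspension of filing deadlines from December 20, 1998 to June 8, 1999 tolled the period for 170 days, extending the deadline to December 7, 2000.

December 7, 2000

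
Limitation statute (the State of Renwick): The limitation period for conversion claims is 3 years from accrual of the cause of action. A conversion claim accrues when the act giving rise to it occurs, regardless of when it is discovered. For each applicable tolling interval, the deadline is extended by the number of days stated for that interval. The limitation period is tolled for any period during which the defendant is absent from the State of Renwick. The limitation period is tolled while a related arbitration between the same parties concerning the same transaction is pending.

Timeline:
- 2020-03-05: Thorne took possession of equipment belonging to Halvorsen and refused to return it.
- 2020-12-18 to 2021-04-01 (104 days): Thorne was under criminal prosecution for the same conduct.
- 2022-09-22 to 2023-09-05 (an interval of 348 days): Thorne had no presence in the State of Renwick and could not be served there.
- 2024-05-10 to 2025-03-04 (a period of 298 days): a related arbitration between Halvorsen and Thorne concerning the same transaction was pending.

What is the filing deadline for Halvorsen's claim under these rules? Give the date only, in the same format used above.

2024-02-16

The cause of action accrued on 2020-03-05, the date of the act.
3 years from 2020-03-05 is 2023-03-05.
The period was tolled for 348 days by the defendant's absence from the jurisdiction (2022-09-22 to 2023-09-05), pushing the deadline to 2024-02-16.
The pending related arbitration starting 2024-05-10 came too late — the period had run on 2024-02-16 — and so does not extend the deadline.
No stated provision tolls the period for a criminal prosecution, so the interval from 2020-12-18 to 2021-04-01 has no effect on the deadline.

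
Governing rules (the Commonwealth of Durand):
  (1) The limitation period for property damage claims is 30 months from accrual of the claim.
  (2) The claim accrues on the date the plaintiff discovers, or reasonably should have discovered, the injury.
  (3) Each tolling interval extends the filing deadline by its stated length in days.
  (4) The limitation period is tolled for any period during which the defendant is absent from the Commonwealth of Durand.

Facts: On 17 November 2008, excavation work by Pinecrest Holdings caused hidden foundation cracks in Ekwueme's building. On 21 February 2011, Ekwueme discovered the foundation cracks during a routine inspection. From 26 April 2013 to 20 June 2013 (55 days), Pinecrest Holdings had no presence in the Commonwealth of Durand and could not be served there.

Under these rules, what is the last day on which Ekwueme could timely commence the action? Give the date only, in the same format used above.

The claim did not accrue until Ekwueme discovered the injury on 21 February 2011; the 17 November 2008 act date does not start the clock under the stated rule.
The untolled deadline — 30 months after 21 February 2011 — is 21 August 2013.
Because the defendant's absence from the jurisdiction ran from 26 April 2013 to 20 June 2013, the deadline is extended by 55 days to 15 October 2013.

15 October 2013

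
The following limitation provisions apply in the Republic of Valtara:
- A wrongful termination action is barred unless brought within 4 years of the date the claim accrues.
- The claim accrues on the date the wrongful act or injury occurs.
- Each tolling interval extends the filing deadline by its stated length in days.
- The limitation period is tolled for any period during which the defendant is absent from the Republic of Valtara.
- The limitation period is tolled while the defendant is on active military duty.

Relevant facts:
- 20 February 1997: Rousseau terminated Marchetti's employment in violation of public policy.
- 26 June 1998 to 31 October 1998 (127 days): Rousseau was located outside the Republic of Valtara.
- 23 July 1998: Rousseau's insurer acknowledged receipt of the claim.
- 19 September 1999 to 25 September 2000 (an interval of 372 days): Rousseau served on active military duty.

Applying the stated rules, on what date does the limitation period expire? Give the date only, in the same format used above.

The claim accrued on 20 February 1997, when the wrongful act occurred.
Adding the 4 years base period to 20 February 1997 gives a deadline of 20 February 2001, before any tolling.
The period was tolled for 127 days by the defendant's absence from the jurisdiction (26 June 1998 to 31 October 1998), pushing the deadline to 27 June 2001.
The period was tolled for 372 days by the defendant's active military service (19 September 1999 to 25 September 2000), pushing the deadline to 4 July 2002.
Nothing else in the chronology tolls or restarts the period.

4 July 2002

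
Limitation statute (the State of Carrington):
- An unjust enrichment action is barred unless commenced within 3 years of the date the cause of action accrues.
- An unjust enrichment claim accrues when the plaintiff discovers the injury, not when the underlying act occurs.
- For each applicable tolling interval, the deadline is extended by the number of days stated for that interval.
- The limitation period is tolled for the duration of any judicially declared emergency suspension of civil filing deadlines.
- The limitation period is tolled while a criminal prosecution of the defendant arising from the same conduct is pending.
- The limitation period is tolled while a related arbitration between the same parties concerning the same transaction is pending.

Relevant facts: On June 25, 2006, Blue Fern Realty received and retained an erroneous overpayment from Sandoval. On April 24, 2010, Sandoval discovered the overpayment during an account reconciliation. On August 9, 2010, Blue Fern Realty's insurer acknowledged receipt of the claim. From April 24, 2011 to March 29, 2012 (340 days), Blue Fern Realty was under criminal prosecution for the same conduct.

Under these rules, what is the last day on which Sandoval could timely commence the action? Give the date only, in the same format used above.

Accrual is tied to discovery, so the period began on April 24, 2010 rather than on June 25, 2006 when the act occurred.
Adding the 3 years base period to April 24, 2010 gives a deadline of April 24, 2013, before any tolling.
Because the pending criminal prosecution ran from April 24, 2011 to March 29, 2012, the deadline is extended by 340 days to March 30, 2014.
Nothing else in the chronology tolls or restarts the period.

March 30, 2014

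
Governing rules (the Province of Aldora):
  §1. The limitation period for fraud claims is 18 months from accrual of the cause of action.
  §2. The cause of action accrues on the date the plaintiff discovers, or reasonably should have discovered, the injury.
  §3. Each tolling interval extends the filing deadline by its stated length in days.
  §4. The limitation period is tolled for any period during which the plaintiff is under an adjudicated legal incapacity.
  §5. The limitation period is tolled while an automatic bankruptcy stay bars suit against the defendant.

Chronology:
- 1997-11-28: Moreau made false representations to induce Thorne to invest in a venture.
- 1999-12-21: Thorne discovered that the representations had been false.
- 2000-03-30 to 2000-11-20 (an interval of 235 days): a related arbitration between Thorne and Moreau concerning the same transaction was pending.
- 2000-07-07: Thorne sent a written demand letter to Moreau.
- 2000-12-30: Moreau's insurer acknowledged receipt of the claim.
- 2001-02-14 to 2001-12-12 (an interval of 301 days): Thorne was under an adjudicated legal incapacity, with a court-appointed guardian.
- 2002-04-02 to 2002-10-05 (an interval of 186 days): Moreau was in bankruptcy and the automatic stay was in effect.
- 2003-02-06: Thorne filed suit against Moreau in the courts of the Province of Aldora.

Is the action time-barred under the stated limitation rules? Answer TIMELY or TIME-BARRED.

TIME-BARRED

The claim did not accrue until Thorne discovered the injury on 1999-12-21; the 1997-11-28 act date does not start the clock under the stated rule.
The untolled deadline — 18 months after 1999-12-21 — is 2001-06-21.
The plaintiff's legal incapacity from 2001-02-14 to 2001-12-12 tolled the period for 301 days, extending the deadline to 2002-04-18.
Because the automatic bankruptcy stay ran from 2002-04-02 to 2002-10-05, the deadline is extended by 186 days to 2002-10-21.
No stated provision tolls the period for a pending arbitration, so the interval from 2000-03-30 to 2000-11-20 has no effect on the deadline.
The other events in the timeline have no effect on the limitation period under the stated rules.
Filing on 2003-02-06 missed the 2002-10-21 deadline — the action is time-barred.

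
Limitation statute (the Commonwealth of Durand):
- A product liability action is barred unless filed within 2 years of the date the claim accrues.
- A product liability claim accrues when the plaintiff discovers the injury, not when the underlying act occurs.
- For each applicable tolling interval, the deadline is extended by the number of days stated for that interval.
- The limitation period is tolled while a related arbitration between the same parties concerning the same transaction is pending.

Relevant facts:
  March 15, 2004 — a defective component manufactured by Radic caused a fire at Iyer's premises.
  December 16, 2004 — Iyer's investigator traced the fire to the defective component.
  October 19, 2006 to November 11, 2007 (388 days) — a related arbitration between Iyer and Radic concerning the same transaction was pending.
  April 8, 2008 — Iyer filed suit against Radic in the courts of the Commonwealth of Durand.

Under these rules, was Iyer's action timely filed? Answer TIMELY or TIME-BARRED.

TIME-BARRED

Accrual is tied to discovery, so the period began on December 16, 2004 rather than on March 15, 2004 when the act occurred.
2 years from December 16, 2004 is December 16, 2006.
The period was tolled for 388 days by the pending related arbitration (October 19, 2006 to November 11, 2007), pushing the deadline to January 8, 2008.
The April 8, 2008 filing falls after the January 8, 2008 deadline; the claim is time-barred.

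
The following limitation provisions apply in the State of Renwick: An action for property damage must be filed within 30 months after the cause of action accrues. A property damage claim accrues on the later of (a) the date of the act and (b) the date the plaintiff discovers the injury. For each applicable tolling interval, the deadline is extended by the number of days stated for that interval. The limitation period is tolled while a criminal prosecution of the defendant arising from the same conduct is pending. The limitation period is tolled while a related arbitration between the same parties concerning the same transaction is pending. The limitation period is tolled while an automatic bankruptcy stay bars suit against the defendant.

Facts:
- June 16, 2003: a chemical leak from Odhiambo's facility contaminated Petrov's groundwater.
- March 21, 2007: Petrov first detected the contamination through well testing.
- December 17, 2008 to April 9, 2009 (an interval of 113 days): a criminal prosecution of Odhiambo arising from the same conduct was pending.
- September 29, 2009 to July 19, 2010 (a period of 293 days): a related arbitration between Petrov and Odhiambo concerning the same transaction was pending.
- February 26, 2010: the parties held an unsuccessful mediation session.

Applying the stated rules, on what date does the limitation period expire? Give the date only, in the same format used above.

Taking the later of the act (June 16, 2003) and discovery (March 21, 2007), the claim accrued on March 21, 2007.
Adding the 30 months base period to March 21, 2007 gives a deadline of September 21, 2009, before any tolling.
Because the pending criminal prosecution ran from December 17, 2008 to April 9, 2009, the deadline is extended by 113 days to January 12, 2010.
The pending related arbitration from September 29, 2009 to July 19, 2010 tolled the period for 293 days, extending the deadline to November 1, 2010.
Nothing else in the chronology tolls or restarts the period.

November 1, 2010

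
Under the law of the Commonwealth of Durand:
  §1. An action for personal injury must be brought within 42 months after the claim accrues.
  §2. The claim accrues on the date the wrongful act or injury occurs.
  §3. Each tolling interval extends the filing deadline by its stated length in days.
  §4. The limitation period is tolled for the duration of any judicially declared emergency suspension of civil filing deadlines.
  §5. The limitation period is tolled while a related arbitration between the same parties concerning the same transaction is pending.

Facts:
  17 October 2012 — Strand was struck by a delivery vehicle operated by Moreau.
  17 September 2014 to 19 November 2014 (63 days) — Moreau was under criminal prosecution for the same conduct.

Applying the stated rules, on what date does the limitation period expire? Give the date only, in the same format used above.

17 April 2016

The claim accrued on 17 October 2012, the date of the act.
42 months from 17 October 2012 is 17 April 2016.
No stated provision tolls the period for a criminal prosecution, so the interval from 17 September 2014 to 19 November 2014 has no effect on the deadline.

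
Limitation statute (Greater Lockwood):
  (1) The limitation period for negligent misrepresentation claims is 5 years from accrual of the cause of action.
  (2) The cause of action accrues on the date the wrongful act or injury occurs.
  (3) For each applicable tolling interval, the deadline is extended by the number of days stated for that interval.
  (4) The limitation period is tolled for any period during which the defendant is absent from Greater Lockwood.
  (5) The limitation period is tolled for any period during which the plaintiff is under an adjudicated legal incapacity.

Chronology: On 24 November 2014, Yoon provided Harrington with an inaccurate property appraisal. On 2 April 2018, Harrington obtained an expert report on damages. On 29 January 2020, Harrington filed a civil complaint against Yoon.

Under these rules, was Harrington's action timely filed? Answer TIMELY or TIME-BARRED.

The limitation period began to run on 24 November 2014.
The untolled deadline — 5 years after 24 November 2014 — is 24 November 2019.
None of the other events listed affects the running of the period under the stated rules.
Filing on 29 January 2020 missed the 24 November 2019 deadline — the action is time-barred.

TIME-BARRED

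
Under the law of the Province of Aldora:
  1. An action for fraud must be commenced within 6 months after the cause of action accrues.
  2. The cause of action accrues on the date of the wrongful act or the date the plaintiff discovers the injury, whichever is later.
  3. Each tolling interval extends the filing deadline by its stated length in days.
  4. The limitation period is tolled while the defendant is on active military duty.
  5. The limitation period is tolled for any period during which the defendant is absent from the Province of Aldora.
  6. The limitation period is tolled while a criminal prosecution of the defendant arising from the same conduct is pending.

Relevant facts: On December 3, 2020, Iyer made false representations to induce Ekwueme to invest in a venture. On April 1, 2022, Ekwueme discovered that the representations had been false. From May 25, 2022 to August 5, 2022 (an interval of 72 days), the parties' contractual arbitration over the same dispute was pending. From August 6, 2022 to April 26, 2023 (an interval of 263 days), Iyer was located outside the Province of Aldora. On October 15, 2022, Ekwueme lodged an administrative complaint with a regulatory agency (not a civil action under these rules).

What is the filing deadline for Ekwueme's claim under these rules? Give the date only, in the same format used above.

Because discovery on April 1, 2022 post-dates the December 3, 2020 act, accrual under the later-of rule falls on April 1, 2022.
6 months from April 1, 2022 is October 1, 2022.
Because the defendant's absence from the jurisdiction ran from August 6, 2022 to April 26, 2023, the deadline is extended by 263 days to June 21, 2023.
The pending related arbitration from May 25, 2022 to August 5, 2022 does not toll the period, because no stated rule makes a pending arbitration a tolling event.
Nothing else in the chronology tolls or restarts the period.

June 21, 2023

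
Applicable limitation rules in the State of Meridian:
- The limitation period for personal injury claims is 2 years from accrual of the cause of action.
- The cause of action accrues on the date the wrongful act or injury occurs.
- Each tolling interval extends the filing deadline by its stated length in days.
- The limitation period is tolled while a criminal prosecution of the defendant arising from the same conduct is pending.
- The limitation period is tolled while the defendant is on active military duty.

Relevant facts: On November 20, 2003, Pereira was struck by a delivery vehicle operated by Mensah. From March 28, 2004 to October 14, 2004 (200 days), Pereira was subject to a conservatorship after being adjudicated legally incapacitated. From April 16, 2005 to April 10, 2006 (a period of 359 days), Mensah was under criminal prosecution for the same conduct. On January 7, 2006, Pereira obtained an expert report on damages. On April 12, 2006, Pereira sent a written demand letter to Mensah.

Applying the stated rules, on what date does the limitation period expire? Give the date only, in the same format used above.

November 14, 2006

The claim accrued on November 20, 2003, when the wrongful act occurred.
Adding the 2 years base period to November 20, 2003 gives a deadline of November 20, 2005, before any tolling.
The period was tolled for 359 days by the pending criminal prosecution (April 16, 2005 to April 10, 2006), pushing the deadline to November 14, 2006.
Although the plaintiff's incapacity ran from March 28, 2004 to October 14, 2004, the stated rules do not make that a tolling event, so it is disregarded.
None of the other events listed affects the running of the period under the stated rules.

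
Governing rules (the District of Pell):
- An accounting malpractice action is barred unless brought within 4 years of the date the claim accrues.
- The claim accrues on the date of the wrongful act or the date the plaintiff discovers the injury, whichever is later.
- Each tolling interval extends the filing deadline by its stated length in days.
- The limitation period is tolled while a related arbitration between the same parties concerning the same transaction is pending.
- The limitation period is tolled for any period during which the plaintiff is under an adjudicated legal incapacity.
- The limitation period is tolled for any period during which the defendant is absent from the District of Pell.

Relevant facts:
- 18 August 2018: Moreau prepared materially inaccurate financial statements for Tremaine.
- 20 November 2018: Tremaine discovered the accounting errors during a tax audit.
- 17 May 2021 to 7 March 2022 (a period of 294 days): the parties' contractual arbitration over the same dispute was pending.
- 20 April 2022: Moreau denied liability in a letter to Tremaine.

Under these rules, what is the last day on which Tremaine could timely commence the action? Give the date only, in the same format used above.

10 September 2023

Taking the later of the act (18 August 2018) and discovery (20 November 2018), the claim accrued on 20 November 2018.
The untolled deadline — 4 years after 20 November 2018 — is 20 November 2022.
The pending related arbitration from 17 May 2021 to 7 March 2022 tolled the period for 294 days, extending the deadline to 10 September 2023.
The other events in the timeline have no effect on the limitation period under the stated rules.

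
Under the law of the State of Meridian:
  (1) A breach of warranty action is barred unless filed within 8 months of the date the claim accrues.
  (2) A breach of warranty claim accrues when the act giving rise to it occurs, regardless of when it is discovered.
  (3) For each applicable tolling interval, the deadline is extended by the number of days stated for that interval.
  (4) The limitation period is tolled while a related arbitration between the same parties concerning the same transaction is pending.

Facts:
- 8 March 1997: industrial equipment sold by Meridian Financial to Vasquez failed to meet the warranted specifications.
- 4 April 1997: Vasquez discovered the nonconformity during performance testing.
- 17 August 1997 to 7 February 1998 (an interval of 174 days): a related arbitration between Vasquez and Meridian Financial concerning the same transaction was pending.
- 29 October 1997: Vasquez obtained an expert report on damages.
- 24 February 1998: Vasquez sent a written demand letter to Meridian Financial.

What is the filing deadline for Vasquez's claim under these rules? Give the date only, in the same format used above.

1 May 1998

Accrual is governed by the date of the act, so the period began to run on 8 March 1997; the later discovery on 4 April 1997 is irrelevant under the stated rule.
8 months from 8 March 1997 is 8 November 1997.
The pending related arbitration from 17 August 1997 to 7 February 1998 tolled the period for 174 days, extending the deadline to 1 May 1998.
The other events in the timeline have no effect on the limitation period under the stated rules.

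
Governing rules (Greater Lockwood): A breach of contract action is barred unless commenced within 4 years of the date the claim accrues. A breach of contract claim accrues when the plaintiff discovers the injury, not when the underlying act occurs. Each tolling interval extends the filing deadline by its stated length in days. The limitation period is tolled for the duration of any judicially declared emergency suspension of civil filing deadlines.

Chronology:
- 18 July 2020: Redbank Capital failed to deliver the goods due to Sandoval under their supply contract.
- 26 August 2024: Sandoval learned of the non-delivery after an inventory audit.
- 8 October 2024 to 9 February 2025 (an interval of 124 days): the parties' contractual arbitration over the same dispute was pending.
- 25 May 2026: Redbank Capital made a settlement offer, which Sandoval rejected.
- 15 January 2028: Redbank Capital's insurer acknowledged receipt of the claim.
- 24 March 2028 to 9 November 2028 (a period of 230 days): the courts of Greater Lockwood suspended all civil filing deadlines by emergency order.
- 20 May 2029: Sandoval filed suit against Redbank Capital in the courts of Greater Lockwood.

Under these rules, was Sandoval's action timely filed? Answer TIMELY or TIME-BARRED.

Under the discovery rule, the claim accrued on 26 August 2024, when Sandoval discovered the injury — not on the 18 July 2020 date of the underlying act.
The untolled deadline — 4 years after 26 August 2024 — is 26 August 2028.
The period was tolled for 230 days by the emergency suspension of filing deadlines (24 March 2028 to 9 November 2028), pushing the deadline to 13 April 2029.
No stated provision tolls the period for a pending arbitration, so the interval from 8 October 2024 to 9 February 2025 has no effect on the deadline.
Nothing else in the chronology tolls or restarts the period.
The 20 May 2029 filing falls after the 13 April 2029 deadline; the claim is time-barred.

TIME-BARRED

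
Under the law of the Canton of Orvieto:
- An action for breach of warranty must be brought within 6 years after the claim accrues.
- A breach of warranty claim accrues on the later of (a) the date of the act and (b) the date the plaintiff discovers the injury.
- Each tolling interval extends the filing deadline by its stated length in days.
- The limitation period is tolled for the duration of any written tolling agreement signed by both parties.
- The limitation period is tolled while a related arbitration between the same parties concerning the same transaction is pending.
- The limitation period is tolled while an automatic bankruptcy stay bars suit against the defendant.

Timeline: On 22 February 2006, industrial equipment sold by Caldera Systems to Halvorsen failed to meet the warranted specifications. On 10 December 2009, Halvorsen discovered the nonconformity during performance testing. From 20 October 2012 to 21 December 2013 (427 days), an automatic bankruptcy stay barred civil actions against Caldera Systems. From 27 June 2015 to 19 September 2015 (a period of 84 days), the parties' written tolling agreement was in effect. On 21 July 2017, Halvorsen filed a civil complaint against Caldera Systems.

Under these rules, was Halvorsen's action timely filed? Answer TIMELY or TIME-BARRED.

TIME-BARRED

Because discovery on 10 December 2009 post-dates the 22 February 2006 act, accrual under the later-of rule falls on 10 December 2009.
Adding the 6 years base period to 10 December 2009 gives a deadline of 10 December 2015, before any tolling.
Because the automatic bankruptcy stay ran from 20 October 2012 to 21 December 2013, the deadline is extended by 427 days to 9 February 2017.
The period was tolled for 84 days by the written tolling agreement (27 June 2015 to 19 September 2015), pushing the deadline to 4 May 2017.
Filing on 21 July 2017 missed the 4 May 2017 deadline — the action is time-barred.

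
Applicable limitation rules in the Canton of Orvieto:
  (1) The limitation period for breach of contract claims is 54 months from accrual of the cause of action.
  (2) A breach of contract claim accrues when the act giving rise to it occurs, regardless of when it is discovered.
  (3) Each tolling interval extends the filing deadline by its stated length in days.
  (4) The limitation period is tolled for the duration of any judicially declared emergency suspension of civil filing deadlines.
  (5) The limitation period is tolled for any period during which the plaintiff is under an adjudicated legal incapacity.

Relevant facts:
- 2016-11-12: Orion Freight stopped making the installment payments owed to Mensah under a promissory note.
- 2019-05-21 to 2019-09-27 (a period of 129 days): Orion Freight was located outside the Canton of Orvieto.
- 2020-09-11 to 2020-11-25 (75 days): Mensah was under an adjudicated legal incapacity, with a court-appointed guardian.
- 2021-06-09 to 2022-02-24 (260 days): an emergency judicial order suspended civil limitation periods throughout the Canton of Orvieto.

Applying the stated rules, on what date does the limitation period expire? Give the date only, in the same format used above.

2022-04-12

The claim accrued on 2016-11-12, when the wrongful act occurred.
54 months from 2016-11-12 is 2021-05-12.
The period was tolled for 75 days by the plaintiff's legal incapacity (2020-09-11 to 2020-11-25), pushing the deadline to 2021-07-26.
The period was tolled for 260 days by the emergency suspension of filing deadlines (2021-06-09 to 2022-02-24), pushing the deadline to 2022-04-12.
No stated provision tolls the period for the defendant's absence, so the interval from 2019-05-21 to 2019-09-27 has no effect on the deadline.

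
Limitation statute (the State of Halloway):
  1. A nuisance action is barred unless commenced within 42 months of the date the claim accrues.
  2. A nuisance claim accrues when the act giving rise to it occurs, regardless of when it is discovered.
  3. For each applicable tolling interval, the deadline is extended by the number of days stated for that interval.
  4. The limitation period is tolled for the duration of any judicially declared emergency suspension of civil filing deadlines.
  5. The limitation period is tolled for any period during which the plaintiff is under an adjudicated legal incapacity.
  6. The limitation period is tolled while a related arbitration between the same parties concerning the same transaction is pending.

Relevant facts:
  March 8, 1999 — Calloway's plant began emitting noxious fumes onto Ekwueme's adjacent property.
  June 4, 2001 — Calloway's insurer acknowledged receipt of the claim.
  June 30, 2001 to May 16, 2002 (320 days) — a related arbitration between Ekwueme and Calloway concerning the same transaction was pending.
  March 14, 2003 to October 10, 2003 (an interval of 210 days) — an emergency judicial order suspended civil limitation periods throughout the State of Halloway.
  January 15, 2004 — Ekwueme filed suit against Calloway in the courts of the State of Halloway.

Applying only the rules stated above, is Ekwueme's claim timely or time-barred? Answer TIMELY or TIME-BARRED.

The limitation period began to run on March 8, 1999.
Adding the 42 months base period to March 8, 1999 gives a deadline of September 8, 2002, before any tolling.
Because the pending related arbitration ran from June 30, 2001 to May 16, 2002, the deadline is extended by 320 days to July 25, 2003.
Because the emergency suspension of filing deadlines ran from March 14, 2003 to October 10, 2003, the deadline is extended by 210 days to February 20, 2004.
None of the other events listed affects the running of the period under the stated rules.
Ekwueme filed on January 15, 2004, before the February 20, 2004 deadline, so the action is timely.

TIMELY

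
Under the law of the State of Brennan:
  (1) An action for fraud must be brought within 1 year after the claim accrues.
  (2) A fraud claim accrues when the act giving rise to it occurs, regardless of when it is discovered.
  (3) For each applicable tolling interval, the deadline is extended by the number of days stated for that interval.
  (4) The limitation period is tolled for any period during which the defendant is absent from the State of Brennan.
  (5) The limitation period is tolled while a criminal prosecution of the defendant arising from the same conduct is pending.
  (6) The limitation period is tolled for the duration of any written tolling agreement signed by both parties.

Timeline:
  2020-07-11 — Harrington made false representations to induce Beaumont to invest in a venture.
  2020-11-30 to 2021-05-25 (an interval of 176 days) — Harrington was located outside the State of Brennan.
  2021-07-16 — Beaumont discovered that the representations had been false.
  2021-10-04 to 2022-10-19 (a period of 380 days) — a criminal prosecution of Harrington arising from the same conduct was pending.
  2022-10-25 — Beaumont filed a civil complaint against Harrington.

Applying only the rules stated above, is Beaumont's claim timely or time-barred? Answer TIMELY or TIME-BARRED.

The claim accrued on 2020-07-11, when the wrongful act occurred; under the stated occurrence rule the 2021-07-16 discovery does not delay accrual.
Adding the 1 year base period to 2020-07-11 gives a deadline of 2021-07-11, before any tolling.
The defendant's absence from the jurisdiction from 2020-11-30 to 2021-05-25 tolled the period for 176 days, extending the deadline to 2022-01-03.
The period was tolled for 380 days by the pending criminal prosecution (2021-10-04 to 2022-10-19), pushing the deadline to 2023-01-18.
Beaumont filed on 2022-10-25, before the 2023-01-18 deadline, so the action is timely.

TIMELY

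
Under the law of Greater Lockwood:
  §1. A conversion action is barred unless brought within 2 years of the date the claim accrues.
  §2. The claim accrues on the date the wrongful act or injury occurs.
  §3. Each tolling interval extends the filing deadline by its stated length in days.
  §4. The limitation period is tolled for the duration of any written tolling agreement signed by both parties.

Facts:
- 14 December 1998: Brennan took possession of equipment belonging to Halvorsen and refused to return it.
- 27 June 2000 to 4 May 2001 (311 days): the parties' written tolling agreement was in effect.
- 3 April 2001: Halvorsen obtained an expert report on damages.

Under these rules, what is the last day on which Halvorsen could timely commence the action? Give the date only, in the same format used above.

21 October 2001

The limitation period began to run on 14 December 1998.
The untolled deadline — 2 years after 14 December 1998 — is 14 December 2000.
The written tolling agreement from 27 June 2000 to 4 May 2001 tolled the period for 311 days, extending the deadline to 21 October 2001.
Nothing else in the chronology tolls or restarts the period.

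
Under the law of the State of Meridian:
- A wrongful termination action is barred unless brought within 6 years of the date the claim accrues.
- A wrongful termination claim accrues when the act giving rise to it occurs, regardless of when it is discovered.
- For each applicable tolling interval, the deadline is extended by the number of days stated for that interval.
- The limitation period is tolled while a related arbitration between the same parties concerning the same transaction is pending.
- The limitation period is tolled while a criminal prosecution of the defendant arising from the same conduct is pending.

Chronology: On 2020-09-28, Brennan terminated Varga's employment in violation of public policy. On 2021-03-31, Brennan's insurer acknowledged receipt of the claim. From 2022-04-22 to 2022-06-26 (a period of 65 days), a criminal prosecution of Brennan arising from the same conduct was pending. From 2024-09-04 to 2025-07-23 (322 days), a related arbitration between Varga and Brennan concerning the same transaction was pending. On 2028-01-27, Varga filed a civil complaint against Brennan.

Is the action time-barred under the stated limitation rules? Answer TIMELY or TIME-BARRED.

The limitation period began to run on 2020-09-28.
The untolled deadline — 6 years after 2020-09-28 — is 2026-09-28.
Because the pending criminal prosecution ran from 2022-04-22 to 2022-06-26, the deadline is extended by 65 days to 2026-12-02.
The period was tolled for 322 days by the pending related arbitration (2024-09-04 to 2025-07-23), pushing the deadline to 2027-10-20.
None of the other events listed affects the running of the period under the stated rules.
Varga filed on 2028-01-27, after the 2027-10-20 deadline, so the action is time-barred.

TIME-BARRED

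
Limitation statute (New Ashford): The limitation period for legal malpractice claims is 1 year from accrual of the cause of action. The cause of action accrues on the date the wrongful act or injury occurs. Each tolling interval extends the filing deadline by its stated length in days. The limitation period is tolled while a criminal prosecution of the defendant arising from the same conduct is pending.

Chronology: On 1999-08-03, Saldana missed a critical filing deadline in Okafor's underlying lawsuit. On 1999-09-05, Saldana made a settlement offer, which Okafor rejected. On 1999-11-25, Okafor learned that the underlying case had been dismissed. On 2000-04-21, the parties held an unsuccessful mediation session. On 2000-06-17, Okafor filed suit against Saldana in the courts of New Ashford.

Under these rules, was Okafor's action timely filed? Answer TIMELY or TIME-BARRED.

Because the rule ties accrual to occurrence, the claim accrued on 1999-08-03, not on the 1999-11-25 discovery date.
1 year from 1999-08-03 is 2000-08-03.
Nothing else in the chronology tolls or restarts the period.
The 2000-06-17 filing precedes the 2000-08-03 deadline; the claim is timely.

TIMELY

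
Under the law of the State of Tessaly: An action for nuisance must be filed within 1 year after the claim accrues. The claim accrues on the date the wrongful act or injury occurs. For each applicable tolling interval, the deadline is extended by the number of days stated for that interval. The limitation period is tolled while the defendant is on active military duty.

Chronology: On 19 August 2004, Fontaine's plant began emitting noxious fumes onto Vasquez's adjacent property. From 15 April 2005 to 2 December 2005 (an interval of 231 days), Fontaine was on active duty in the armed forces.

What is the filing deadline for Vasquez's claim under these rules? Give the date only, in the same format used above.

7 April 2006

The claim accrued on 19 August 2004, the date of the act.
Adding the 1 year base period to 19 August 2004 gives a deadline of 19 August 2005, before any tolling.
Because the defendant's active military service ran from 15 April 2005 to 2 December 2005, the deadline is extended by 231 days to 7 April 2006.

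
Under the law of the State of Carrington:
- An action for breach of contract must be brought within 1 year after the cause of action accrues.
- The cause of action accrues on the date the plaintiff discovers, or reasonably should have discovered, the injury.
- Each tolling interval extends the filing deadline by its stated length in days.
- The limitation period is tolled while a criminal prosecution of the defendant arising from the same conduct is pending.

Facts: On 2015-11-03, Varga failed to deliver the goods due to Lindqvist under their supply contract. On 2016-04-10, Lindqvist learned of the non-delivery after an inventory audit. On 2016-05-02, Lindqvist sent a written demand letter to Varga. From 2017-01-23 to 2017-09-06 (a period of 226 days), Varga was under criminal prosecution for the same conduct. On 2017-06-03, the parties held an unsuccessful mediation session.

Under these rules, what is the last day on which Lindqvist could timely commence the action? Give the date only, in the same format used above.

The claim did not accrue until Lindqvist discovered the injury on 2016-04-10; the 2015-11-03 act date does not start the clock under the stated rule.
Adding the 1 year base period to 2016-04-10 gives a deadline of 2017-04-10, before any tolling.
The period was tolled for 226 days by the pending criminal prosecution (2017-01-23 to 2017-09-06), pushing the deadline to 2017-11-22.
The other events in the timeline have no effect on the limitation period under the stated rules.

2017-11-22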